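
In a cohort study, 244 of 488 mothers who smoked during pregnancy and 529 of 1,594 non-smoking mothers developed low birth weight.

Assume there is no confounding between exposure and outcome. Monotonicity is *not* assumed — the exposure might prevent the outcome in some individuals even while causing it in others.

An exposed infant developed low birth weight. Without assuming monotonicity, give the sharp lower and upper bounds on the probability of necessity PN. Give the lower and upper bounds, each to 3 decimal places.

0.336 ≤ PN ≤ 1.000

p₁ = P(outcome | exposed) = 244/488 = 0.5
p₀ = P(outcome | unexposed) = 529/1594 = 0.33187
Under exogeneity alone the bounds on PN are max{0,(p₁−p₀)/p₁} ≤ PN ≤ min{1,(1−p₀)/p₁}.
  lower = (p₁ − p₀)/p₁ = 0.16813 / 0.5 ≈ 0.3363
  upper = min{1, (1 − p₀)/p₁} = 0.66813 / 0.5 ≈ 1.3363 → capped at 1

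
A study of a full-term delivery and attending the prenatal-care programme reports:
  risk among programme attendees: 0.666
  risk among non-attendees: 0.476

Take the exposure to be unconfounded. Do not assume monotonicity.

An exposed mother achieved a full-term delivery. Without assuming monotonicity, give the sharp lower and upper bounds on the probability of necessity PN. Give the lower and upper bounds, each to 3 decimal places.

Let p₁ = 0.666, p₀ = 0.476.
Under exogeneity alone the bounds on PN are max{0,(p₁−p₀)/p₁} ≤ PN ≤ min{1,(1−p₀)/p₁}.
  lower = (p₁ − p₀)/p₁ = 0.19 / 0.666 ≈ 0.2853
  upper = min{1, (1 − p₀)/p₁} = 0.524 / 0.666 ≈ 0.7868

0.285 ≤ PN ≤ 0.787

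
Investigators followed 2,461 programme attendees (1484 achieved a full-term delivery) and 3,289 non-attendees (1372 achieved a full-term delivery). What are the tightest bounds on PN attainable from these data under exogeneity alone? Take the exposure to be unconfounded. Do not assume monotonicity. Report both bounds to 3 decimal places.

0.308 ≤ PN ≤ 0.967

p₁ = P(outcome | exposed) = 1484/2461 = 0.60301
p₀ = P(outcome | unexposed) = 1372/3289 = 0.41715
Under exogeneity alone the bounds on PN are max{0,(p₁−p₀)/p₁} ≤ PN ≤ min{1,(1−p₀)/p₁}.
  lower = (p₁ − p₀)/p₁ = 0.18586 / 0.60301 ≈ 0.3082
  upper = min{1, (1 − p₀)/p₁} = 0.58285 / 0.60301 ≈ 0.9666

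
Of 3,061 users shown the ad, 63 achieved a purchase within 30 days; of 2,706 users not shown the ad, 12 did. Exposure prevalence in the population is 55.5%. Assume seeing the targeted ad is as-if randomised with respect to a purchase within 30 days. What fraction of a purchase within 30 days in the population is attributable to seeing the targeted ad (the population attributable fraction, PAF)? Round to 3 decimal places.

p₁ = P(outcome | exposed) = 63/3061 = 0.020582
p₀ = P(outcome | unexposed) = 12/2706 = 0.0044346
Overall risk P(Y=1) = π·p₁ + (1−π)·p₀ = 0.555×0.020582 + 0.445×0.0044346 = 0.013396.
Under exogeneity, PAF = [P(Y=1) − p₀] / P(Y=1).
PAF = (0.013396 − 0.0044346) / 0.013396 ≈ 0.6690

PAF ≈ 0.669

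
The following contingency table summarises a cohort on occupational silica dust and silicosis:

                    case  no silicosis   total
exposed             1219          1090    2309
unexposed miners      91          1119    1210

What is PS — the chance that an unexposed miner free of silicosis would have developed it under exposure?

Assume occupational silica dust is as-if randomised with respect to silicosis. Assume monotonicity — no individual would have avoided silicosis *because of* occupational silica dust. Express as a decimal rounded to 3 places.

PS ≈ 0.490

p₁ = P(outcome | exposed) = 1219/2309 = 0.52793
p₀ = P(outcome | unexposed) = 91/1210 = 0.075207
Under exogeneity and monotonicity, PS = (p₁ − p₀) / (1 − p₀).
PS = (0.52793 − 0.075207) / (1 − 0.075207) = 0.45273 / 0.92479 ≈ 0.4895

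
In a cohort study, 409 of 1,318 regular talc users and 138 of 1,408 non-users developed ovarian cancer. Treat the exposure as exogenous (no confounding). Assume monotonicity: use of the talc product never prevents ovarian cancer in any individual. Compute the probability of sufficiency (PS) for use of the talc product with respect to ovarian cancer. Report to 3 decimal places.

PS ≈ 0.235

p₁ = P(outcome | exposed) = 409/1318 = 0.31032
p₀ = P(outcome | unexposed) = 138/1408 = 0.098011
Under exogeneity and monotonicity, PS = (p₁ − p₀) / (1 − p₀).
PS = (0.31032 − 0.098011) / (1 − 0.098011) = 0.21231 / 0.90199 ≈ 0.2354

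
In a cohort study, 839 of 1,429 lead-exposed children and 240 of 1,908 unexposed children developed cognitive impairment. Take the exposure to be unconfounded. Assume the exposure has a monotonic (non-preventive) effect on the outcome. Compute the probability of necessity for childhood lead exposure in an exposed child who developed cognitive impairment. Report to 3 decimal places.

PN ≈ 0.786

p₁ = P(outcome | exposed) = 839/1429 = 0.58712
p₀ = P(outcome | unexposed) = 240/1908 = 0.12579
Under exogeneity and monotonicity, PN = (p₁ − p₀) / p₁.
PN = (0.58712 − 0.12579) / 0.58712 = 0.46134 / 0.58712 ≈ 0.7858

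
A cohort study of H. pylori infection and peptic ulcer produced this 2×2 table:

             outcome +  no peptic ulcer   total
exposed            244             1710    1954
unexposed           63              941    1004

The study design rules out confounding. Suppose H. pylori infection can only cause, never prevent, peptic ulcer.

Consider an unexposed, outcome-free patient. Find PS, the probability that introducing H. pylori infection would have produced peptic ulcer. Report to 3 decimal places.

PS ≈ 0.066

p₁ = P(outcome | exposed) = 244/1954 = 0.12487
p₀ = P(outcome | unexposed) = 63/1004 = 0.062749
Under exogeneity and monotonicity, PS = (p₁ − p₀) / (1 − p₀).
PS = (0.12487 − 0.062749) / (1 − 0.062749) = 0.062123 / 0.93725 ≈ 0.0663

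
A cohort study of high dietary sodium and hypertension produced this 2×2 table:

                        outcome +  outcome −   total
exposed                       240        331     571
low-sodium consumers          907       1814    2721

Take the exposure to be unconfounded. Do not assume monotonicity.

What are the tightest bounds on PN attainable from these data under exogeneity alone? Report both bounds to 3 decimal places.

0.207 ≤ PN ≤ 1.000

p₁ = P(outcome | exposed) = 240/571 = 0.42032
p₀ = P(outcome | unexposed) = 907/2721 = 0.33333
Under exogeneity alone the bounds on PN are max{0,(p₁−p₀)/p₁} ≤ PN ≤ min{1,(1−p₀)/p₁}.
  lower = (p₁ − p₀)/p₁ = 0.086982 / 0.42032 ≈ 0.2069
  upper = min{1, (1 − p₀)/p₁} = 0.66667 / 0.42032 ≈ 1.5861 → capped at 1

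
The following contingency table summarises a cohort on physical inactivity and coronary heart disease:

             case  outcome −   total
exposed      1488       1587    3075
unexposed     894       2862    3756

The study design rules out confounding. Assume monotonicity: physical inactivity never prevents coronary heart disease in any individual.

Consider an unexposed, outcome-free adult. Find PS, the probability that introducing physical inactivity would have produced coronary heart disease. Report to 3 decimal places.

PS ≈ 0.323

p₁ = P(outcome | exposed) = 1488/3075 = 0.4839
p₀ = P(outcome | unexposed) = 894/3756 = 0.23802
Under exogeneity and monotonicity, PS = (p₁ − p₀) / (1 − p₀).
PS = (0.4839 − 0.23802) / (1 − 0.23802) = 0.24588 / 0.76198 ≈ 0.3227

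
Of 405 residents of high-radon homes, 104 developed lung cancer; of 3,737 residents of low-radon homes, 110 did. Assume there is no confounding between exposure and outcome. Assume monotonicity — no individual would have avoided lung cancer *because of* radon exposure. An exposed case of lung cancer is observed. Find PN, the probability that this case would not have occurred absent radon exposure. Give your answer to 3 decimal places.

p₁ = P(outcome | exposed) = 104/405 = 0.25679
p₀ = P(outcome | unexposed) = 110/3737 = 0.029435
Under exogeneity and monotonicity, PN = (p₁ − p₀) / p₁.
PN = (0.25679 − 0.029435) / 0.25679 = 0.22735 / 0.25679 ≈ 0.8854

PN ≈ 0.885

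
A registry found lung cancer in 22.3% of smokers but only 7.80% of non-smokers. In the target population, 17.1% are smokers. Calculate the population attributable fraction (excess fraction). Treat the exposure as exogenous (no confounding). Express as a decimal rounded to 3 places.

PAF ≈ 0.241

p₁ = 0.223, p₀ = 0.078.
Overall risk P(Y=1) = π·p₁ + (1−π)·p₀ = 0.171×0.223 + 0.829×0.078 = 0.10279.
Under exogeneity, PAF = [P(Y=1) − p₀] / P(Y=1).
PAF = (0.10279 − 0.078) / 0.10279 ≈ 0.2412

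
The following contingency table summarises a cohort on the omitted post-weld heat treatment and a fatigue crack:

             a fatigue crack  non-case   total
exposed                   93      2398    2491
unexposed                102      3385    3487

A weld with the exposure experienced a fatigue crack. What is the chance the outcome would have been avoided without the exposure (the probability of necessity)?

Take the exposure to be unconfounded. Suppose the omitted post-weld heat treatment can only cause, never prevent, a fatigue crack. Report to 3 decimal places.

p₁ = P(outcome | exposed) = 93/2491 = 0.037334
p₀ = P(outcome | unexposed) = 102/3487 = 0.029252
Under exogeneity and monotonicity, PN = (p₁ − p₀) / p₁.
PN = (0.037334 − 0.029252) / 0.037334 = 0.0080829 / 0.037334 ≈ 0.2165

PN ≈ 0.216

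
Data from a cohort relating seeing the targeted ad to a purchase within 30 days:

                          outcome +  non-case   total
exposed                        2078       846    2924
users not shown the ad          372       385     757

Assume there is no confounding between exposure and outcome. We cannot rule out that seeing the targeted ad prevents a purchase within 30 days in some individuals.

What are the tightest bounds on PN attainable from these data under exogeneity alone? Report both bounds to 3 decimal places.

p₁ = P(outcome | exposed) = 2078/2924 = 0.71067
p₀ = P(outcome | unexposed) = 372/757 = 0.49141
Under exogeneity alone the bounds on PN are max{0,(p₁−p₀)/p₁} ≤ PN ≤ min{1,(1−p₀)/p₁}.
  lower = (p₁ − p₀)/p₁ = 0.21926 / 0.71067 ≈ 0.3085
  upper = min{1, (1 − p₀)/p₁} = 0.50859 / 0.71067 ≈ 0.7156

0.309 ≤ PN ≤ 0.716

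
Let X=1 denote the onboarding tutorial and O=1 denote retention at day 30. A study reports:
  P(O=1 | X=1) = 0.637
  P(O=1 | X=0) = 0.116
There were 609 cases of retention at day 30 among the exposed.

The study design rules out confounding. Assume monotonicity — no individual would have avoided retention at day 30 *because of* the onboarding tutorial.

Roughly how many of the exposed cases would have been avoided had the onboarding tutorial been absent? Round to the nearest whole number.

about 498 cases

Let p₁ = 0.637, p₀ = 0.116.
PN = (p₁ − p₀)/p₁ = (0.637 − 0.116) / 0.637 ≈ 0.81790.
Attributable cases ≈ PN × (exposed cases) = 0.81790 × 609 ≈ 498.10.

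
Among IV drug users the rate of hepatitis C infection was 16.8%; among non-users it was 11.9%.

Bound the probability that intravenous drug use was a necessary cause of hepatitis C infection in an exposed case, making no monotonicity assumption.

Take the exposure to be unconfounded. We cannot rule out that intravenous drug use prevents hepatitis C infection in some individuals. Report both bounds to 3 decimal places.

0.292 ≤ PN ≤ 1.000

p₁ = 0.168, p₀ = 0.119.
Under exogeneity alone the bounds on PN are max{0,(p₁−p₀)/p₁} ≤ PN ≤ min{1,(1−p₀)/p₁}.
  lower = (p₁ − p₀)/p₁ = 0.049 / 0.168 ≈ 0.2917
  upper = min{1, (1 − p₀)/p₁} = 0.881 / 0.168 ≈ 5.2440 → capped at 1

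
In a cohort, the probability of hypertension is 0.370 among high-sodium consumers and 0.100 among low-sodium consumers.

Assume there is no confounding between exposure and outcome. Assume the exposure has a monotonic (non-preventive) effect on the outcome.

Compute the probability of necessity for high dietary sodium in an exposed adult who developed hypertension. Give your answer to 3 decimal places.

Let p₁ = 0.37, p₀ = 0.1.
Under exogeneity and monotonicity, PN = (p₁ − p₀) / p₁.
PN = (0.37 − 0.1) / 0.37 = 0.27 / 0.37 ≈ 0.7297

PN ≈ 0.730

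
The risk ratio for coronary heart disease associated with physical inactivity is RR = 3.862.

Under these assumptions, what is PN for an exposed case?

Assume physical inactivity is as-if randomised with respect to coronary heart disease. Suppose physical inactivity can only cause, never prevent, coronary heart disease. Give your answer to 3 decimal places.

PN ≈ 0.741

Under exogeneity and monotonicity, PN = (RR − 1) / RR = 1 − 1/RR.
PN = (3.862 − 1) / 3.862 = 2.862 / 3.862 ≈ 0.7411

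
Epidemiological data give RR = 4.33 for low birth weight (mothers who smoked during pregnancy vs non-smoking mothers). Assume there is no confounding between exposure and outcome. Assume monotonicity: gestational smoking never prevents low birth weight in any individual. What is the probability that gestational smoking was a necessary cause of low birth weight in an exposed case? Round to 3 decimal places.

PN ≈ 0.769

Under exogeneity and monotonicity, PN = (RR − 1) / RR = 1 − 1/RR.
PN = (4.33 − 1) / 4.33 = 3.33 / 4.33 ≈ 0.7691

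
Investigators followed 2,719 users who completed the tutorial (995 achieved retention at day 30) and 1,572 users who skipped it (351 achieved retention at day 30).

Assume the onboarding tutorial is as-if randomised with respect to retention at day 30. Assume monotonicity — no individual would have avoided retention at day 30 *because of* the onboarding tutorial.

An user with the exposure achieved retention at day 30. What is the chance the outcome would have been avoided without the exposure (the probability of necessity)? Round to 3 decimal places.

p₁ = P(outcome | exposed) = 995/2719 = 0.36594
p₀ = P(outcome | unexposed) = 351/1572 = 0.22328
Under exogeneity and monotonicity, PN = (p₁ − p₀) / p₁.
PN = (0.36594 − 0.22328) / 0.36594 = 0.14266 / 0.36594 ≈ 0.3898

PN ≈ 0.390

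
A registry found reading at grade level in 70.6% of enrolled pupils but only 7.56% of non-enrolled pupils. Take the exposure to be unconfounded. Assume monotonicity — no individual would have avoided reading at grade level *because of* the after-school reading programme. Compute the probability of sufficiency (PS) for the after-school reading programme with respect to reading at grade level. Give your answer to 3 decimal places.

p₁ = 0.706, p₀ = 0.0756.
Under exogeneity and monotonicity, PS = (p₁ − p₀) / (1 − p₀).
PS = (0.706 − 0.0756) / (1 − 0.0756) = 0.6304 / 0.9244 ≈ 0.6820

PS ≈ 0.682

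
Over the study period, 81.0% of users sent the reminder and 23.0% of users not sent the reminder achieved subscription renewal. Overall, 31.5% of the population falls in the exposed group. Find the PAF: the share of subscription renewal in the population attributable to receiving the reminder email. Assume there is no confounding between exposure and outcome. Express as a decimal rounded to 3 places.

p₁ = 0.81, p₀ = 0.23.
Overall risk P(Y=1) = π·p₁ + (1−π)·p₀ = 0.315×0.81 + 0.685×0.23 = 0.4127.
Under exogeneity, PAF = [P(Y=1) − p₀] / P(Y=1).
PAF = (0.4127 − 0.23) / 0.4127 ≈ 0.4427

PAF ≈ 0.443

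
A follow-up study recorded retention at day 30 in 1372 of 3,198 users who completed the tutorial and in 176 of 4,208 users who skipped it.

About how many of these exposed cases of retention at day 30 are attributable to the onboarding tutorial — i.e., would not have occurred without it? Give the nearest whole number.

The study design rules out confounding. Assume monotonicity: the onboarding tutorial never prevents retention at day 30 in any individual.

p₁ = P(outcome | exposed) = 1372/3198 = 0.42902
p₀ = P(outcome | unexposed) = 176/4208 = 0.041825
PN = (p₁ − p₀)/p₁ = (0.42902 − 0.041825) / 0.42902 ≈ 0.90251.
Attributable cases ≈ PN × (exposed cases) = 0.90251 × 1372 ≈ 1238.24.

about 1238 cases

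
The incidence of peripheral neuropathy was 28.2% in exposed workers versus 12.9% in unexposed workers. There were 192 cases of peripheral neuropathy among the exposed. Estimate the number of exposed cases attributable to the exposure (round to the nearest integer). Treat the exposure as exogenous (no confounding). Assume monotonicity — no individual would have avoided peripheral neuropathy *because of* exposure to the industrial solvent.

about 104 cases

p₁ = 0.282, p₀ = 0.129.
PN = (p₁ − p₀)/p₁ = (0.282 − 0.129) / 0.282 ≈ 0.54255.
Attributable cases ≈ PN × (exposed cases) = 0.54255 × 192 ≈ 104.17.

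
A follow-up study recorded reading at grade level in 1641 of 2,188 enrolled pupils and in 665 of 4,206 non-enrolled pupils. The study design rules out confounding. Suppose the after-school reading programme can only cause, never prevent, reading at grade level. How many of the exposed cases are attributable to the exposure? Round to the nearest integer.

about 1295 cases

p₁ = P(outcome | exposed) = 1641/2188 = 0.75
p₀ = P(outcome | unexposed) = 665/4206 = 0.15811
PN = (p₁ − p₀)/p₁ = (0.75 − 0.15811) / 0.75 ≈ 0.78919.
Attributable cases ≈ PN × (exposed cases) = 0.78919 × 1641 ≈ 1295.06.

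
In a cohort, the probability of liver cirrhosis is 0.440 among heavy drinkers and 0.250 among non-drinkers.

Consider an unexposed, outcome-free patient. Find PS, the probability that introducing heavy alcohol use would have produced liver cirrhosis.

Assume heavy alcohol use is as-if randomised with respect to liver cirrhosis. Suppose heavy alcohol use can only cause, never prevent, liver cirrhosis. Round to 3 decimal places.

Let p₁ = 0.44, p₀ = 0.25.
Under exogeneity and monotonicity, PS = (p₁ − p₀) / (1 − p₀).
PS = (0.44 − 0.25) / (1 − 0.25) = 0.19 / 0.75 ≈ 0.2533

PS ≈ 0.253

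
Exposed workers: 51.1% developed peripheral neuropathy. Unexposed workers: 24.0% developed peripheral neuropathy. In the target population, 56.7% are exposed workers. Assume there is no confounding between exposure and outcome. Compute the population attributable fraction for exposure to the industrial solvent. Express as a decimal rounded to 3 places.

p₁ = 0.511, p₀ = 0.24.
Overall risk P(Y=1) = π·p₁ + (1−π)·p₀ = 0.567×0.511 + 0.433×0.24 = 0.39366.
Under exogeneity, PAF = [P(Y=1) − p₀] / P(Y=1).
PAF = (0.39366 − 0.24) / 0.39366 ≈ 0.3903

PAF ≈ 0.390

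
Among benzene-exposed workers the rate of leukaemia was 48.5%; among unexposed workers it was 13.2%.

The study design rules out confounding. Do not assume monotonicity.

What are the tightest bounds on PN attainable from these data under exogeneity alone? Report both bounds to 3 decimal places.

p₁ = 0.485, p₀ = 0.132.
Under exogeneity alone the bounds on PN are max{0,(p₁−p₀)/p₁} ≤ PN ≤ min{1,(1−p₀)/p₁}.
  lower = (p₁ − p₀)/p₁ = 0.353 / 0.485 ≈ 0.7278
  upper = min{1, (1 − p₀)/p₁} = 0.868 / 0.485 ≈ 1.7897 → capped at 1

0.728 ≤ PN ≤ 1.000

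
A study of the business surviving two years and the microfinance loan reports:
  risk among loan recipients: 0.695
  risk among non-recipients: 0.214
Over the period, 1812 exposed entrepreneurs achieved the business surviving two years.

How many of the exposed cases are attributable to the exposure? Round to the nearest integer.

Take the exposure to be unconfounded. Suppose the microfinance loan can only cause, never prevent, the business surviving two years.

about 1254 cases

Let p₁ = 0.695, p₀ = 0.214.
PN = (p₁ − p₀)/p₁ = (0.695 − 0.214) / 0.695 ≈ 0.69209.
Attributable cases ≈ PN × (exposed cases) = 0.69209 × 1812 ≈ 1254.06.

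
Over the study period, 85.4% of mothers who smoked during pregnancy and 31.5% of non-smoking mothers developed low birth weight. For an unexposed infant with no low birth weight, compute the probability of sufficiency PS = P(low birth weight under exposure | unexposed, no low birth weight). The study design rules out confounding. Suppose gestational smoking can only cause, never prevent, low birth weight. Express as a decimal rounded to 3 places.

PS ≈ 0.787

p₁ = 0.854, p₀ = 0.315.
Under exogeneity and monotonicity, PS = (p₁ − p₀) / (1 − p₀).
PS = (0.854 − 0.315) / (1 − 0.315) = 0.539 / 0.685 ≈ 0.7869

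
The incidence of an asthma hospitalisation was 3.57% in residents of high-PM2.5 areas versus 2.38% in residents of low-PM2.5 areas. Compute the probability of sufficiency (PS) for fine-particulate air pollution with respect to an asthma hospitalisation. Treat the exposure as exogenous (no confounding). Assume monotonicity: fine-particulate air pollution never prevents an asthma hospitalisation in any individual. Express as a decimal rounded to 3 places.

p₁ = 0.0357, p₀ = 0.0238.
Under exogeneity and monotonicity, PS = (p₁ − p₀) / (1 − p₀).
PS = (0.0357 − 0.0238) / (1 − 0.0238) = 0.0119 / 0.9762 ≈ 0.0122

PS ≈ 0.012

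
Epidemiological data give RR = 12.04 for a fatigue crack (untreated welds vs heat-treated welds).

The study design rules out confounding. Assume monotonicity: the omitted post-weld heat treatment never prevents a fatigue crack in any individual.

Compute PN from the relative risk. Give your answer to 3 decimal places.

PN ≈ 0.917

Under exogeneity and monotonicity, PN = (RR − 1) / RR = 1 − 1/RR.
PN = (12.04 − 1) / 12.04 = 11.04 / 12.04 ≈ 0.9169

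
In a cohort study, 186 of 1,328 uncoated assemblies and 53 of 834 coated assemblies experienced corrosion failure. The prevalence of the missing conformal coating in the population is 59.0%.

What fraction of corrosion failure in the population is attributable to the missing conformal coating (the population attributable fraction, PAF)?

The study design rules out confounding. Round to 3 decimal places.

p₁ = P(outcome | exposed) = 186/1328 = 0.14006
p₀ = P(outcome | unexposed) = 53/834 = 0.063549
Overall risk P(Y=1) = π·p₁ + (1−π)·p₀ = 0.59×0.14006 + 0.41×0.063549 = 0.10869.
Under exogeneity, PAF = [P(Y=1) − p₀] / P(Y=1).
PAF = (0.10869 − 0.063549) / 0.10869 ≈ 0.4153

PAF ≈ 0.415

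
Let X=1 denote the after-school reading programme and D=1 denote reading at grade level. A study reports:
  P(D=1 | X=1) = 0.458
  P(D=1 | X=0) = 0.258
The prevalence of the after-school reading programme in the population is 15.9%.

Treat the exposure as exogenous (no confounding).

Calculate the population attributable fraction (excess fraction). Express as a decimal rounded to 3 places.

Let p₁ = 0.458, p₀ = 0.258.
Overall risk P(Y=1) = π·p₁ + (1−π)·p₀ = 0.159×0.458 + 0.841×0.258 = 0.2898.
Under exogeneity, PAF = [P(Y=1) − p₀] / P(Y=1).
PAF = (0.2898 − 0.258) / 0.2898 ≈ 0.1097

PAF ≈ 0.110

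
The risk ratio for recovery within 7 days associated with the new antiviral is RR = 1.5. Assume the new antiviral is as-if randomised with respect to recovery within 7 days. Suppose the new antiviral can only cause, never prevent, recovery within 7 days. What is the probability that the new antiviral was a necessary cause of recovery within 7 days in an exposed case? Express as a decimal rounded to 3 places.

PN ≈ 0.333

Under exogeneity and monotonicity, PN = (RR − 1) / RR = 1 − 1/RR.
PN = (1.5 − 1) / 1.5 = 0.5 / 1.5 ≈ 0.3333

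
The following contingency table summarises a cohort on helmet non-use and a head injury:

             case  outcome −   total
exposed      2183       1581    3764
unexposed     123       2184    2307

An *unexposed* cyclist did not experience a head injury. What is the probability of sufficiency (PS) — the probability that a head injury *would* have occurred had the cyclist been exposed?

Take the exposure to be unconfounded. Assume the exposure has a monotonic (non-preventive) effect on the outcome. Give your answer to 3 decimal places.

PS ≈ 0.556

p₁ = P(outcome | exposed) = 2183/3764 = 0.57997
p₀ = P(outcome | unexposed) = 123/2307 = 0.053316
Under exogeneity and monotonicity, PS = (p₁ − p₀)/(1 − p₀).
PS = (0.57997 − 0.053316) / 0.94668 ≈ 0.5563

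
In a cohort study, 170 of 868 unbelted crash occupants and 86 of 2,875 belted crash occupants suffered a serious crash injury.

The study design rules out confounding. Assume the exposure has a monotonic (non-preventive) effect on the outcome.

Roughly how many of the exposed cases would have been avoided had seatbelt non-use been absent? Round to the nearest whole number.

p₁ = P(outcome | exposed) = 170/868 = 0.19585
p₀ = P(outcome | unexposed) = 86/2875 = 0.029913
PN = (p₁ − p₀)/p₁ = (0.19585 − 0.029913) / 0.19585 ≈ 0.84727.
Attributable cases ≈ PN × (exposed cases) = 0.84727 × 170 ≈ 144.04.

about 144 cases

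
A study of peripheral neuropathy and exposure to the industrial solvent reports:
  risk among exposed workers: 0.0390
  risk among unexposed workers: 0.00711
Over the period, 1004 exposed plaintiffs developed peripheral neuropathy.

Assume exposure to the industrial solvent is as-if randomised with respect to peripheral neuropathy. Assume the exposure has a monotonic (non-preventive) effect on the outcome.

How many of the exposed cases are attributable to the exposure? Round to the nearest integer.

about 821 cases

Let p₁ = 0.039, p₀ = 0.00711.
PN = (p₁ − p₀)/p₁ = (0.039 − 0.00711) / 0.039 ≈ 0.81769.
Attributable cases ≈ PN × (exposed cases) = 0.81769 × 1004 ≈ 820.96.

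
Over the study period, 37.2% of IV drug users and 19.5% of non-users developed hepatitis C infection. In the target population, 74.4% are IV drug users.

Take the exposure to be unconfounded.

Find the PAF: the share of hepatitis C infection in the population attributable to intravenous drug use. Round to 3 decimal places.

p₁ = 0.372, p₀ = 0.195.
Overall risk P(Y=1) = π·p₁ + (1−π)·p₀ = 0.744×0.372 + 0.256×0.195 = 0.32669.
Under exogeneity, PAF = [P(Y=1) − p₀] / P(Y=1).
PAF = (0.32669 − 0.195) / 0.32669 ≈ 0.4031

PAF ≈ 0.403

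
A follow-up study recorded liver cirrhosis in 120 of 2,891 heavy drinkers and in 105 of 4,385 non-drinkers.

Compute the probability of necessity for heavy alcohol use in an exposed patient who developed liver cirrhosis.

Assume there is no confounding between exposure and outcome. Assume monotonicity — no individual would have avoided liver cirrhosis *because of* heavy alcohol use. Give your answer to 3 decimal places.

p₁ = P(outcome | exposed) = 120/2891 = 0.041508
p₀ = P(outcome | unexposed) = 105/4385 = 0.023945
Under exogeneity and monotonicity, PN = (p₁ − p₀) / p₁.
PN = (0.041508 − 0.023945) / 0.041508 = 0.017563 / 0.041508 ≈ 0.4231

PN ≈ 0.423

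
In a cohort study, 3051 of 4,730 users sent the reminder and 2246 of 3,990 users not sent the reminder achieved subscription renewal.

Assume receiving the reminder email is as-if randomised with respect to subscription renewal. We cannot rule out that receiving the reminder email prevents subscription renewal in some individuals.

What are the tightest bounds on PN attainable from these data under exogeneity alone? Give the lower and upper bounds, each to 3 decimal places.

0.127 ≤ PN ≤ 0.678

p₁ = P(outcome | exposed) = 3051/4730 = 0.64503
p₀ = P(outcome | unexposed) = 2246/3990 = 0.56291
Under exogeneity alone the bounds on PN are max{0,(p₁−p₀)/p₁} ≤ PN ≤ min{1,(1−p₀)/p₁}.
  lower = (p₁ − p₀)/p₁ = 0.082124 / 0.64503 ≈ 0.1273
  upper = min{1, (1 − p₀)/p₁} = 0.43709 / 0.64503 ≈ 0.6776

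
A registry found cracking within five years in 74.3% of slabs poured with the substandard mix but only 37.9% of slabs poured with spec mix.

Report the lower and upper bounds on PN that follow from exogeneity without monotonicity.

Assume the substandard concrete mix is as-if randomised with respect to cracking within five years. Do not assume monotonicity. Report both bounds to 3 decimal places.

0.490 ≤ PN ≤ 0.836

p₁ = 0.743, p₀ = 0.379.
Under exogeneity alone the bounds on PN are max{0,(p₁−p₀)/p₁} ≤ PN ≤ min{1,(1−p₀)/p₁}.
  lower = (p₁ − p₀)/p₁ = 0.364 / 0.743 ≈ 0.4899
  upper = min{1, (1 − p₀)/p₁} = 0.621 / 0.743 ≈ 0.8358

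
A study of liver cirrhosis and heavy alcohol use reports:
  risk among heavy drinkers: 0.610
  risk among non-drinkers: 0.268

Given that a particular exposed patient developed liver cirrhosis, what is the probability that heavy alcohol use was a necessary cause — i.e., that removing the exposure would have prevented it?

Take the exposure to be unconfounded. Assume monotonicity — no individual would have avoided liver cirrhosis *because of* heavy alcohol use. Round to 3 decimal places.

Let p₁ = 0.61, p₀ = 0.268.
Under exogeneity and monotonicity, PN = (p₁ − p₀) / p₁.
PN = (0.61 − 0.268) / 0.61 = 0.342 / 0.61 ≈ 0.5607

PN ≈ 0.561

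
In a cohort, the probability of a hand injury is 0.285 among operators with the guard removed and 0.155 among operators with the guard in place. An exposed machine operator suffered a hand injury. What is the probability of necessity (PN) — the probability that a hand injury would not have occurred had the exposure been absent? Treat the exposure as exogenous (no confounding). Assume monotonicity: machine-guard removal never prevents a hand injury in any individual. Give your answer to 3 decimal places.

PN ≈ 0.456

Let p₁ = 0.285, p₀ = 0.155.
Under exogeneity and monotonicity, PN = (p₁ − p₀) / p₁.
PN = (0.285 − 0.155) / 0.285 = 0.13 / 0.285 ≈ 0.4561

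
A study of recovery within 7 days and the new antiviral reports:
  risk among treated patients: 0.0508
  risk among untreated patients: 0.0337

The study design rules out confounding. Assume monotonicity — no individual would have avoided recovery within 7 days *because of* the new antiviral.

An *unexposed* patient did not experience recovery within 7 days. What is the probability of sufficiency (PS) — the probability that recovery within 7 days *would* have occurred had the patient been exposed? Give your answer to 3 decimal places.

Let p₁ = 0.0508, p₀ = 0.0337.
Under exogeneity and monotonicity, PS = (p₁ − p₀) / (1 − p₀).
PS = (0.0508 − 0.0337) / (1 − 0.0337) = 0.0171 / 0.9663 ≈ 0.0177

PS ≈ 0.018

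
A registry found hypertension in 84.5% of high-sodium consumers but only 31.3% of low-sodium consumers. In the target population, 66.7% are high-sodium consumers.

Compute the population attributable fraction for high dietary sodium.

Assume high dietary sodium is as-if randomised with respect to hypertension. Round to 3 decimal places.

PAF ≈ 0.531

p₁ = 0.845, p₀ = 0.313.
Overall risk P(Y=1) = π·p₁ + (1−π)·p₀ = 0.667×0.845 + 0.333×0.313 = 0.66784.
Under exogeneity, PAF = [P(Y=1) − p₀] / P(Y=1).
PAF = (0.66784 − 0.313) / 0.66784 ≈ 0.5313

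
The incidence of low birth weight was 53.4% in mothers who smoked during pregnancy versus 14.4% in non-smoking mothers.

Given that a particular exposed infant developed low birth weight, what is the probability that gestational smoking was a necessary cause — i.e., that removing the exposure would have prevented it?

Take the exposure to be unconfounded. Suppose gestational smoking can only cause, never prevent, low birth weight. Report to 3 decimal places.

p₁ = 0.534, p₀ = 0.144.
Under exogeneity and monotonicity, PN = (p₁ − p₀) / p₁.
PN = (0.534 − 0.144) / 0.534 = 0.39 / 0.534 ≈ 0.7303

PN ≈ 0.730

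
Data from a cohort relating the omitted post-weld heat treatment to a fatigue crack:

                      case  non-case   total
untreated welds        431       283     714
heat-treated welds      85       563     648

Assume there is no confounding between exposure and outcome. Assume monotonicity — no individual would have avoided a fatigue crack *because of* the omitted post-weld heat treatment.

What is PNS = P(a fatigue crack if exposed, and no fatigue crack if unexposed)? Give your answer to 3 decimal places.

PNS ≈ 0.472

p₁ = P(outcome | exposed) = 431/714 = 0.60364
p₀ = P(outcome | unexposed) = 85/648 = 0.13117
Under exogeneity and monotonicity, PNS = p₁ − p₀.
PNS = 0.60364 − 0.13117 = 0.47247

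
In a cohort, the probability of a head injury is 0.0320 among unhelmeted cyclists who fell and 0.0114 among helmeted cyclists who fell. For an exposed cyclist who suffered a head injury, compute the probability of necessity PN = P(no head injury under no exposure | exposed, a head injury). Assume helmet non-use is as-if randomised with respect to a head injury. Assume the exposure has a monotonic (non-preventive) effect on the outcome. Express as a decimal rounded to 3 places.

Let p₁ = 0.032, p₀ = 0.0114.
Under exogeneity and monotonicity, PN = (p₁ − p₀) / p₁.
PN = (0.032 − 0.0114) / 0.032 = 0.0206 / 0.032 ≈ 0.6438

PN ≈ 0.644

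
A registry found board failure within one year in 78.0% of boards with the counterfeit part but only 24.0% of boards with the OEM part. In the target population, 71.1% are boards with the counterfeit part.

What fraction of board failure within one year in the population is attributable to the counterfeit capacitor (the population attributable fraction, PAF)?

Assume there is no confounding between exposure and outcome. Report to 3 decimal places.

p₁ = 0.78, p₀ = 0.24.
Overall risk P(Y=1) = π·p₁ + (1−π)·p₀ = 0.711×0.78 + 0.289×0.24 = 0.62394.
Under exogeneity, PAF = [P(Y=1) − p₀] / P(Y=1).
PAF = (0.62394 − 0.24) / 0.62394 ≈ 0.6153

PAF ≈ 0.615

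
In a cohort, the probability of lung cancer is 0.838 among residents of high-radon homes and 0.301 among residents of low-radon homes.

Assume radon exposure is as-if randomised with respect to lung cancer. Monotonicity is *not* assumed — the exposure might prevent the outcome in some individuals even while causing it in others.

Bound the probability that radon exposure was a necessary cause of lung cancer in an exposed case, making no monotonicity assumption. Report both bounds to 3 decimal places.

0.641 ≤ PN ≤ 0.834

Let p₁ = 0.838, p₀ = 0.301.
Under exogeneity alone the bounds on PN are max{0,(p₁−p₀)/p₁} ≤ PN ≤ min{1,(1−p₀)/p₁}.
  lower = (p₁ − p₀)/p₁ = 0.537 / 0.838 ≈ 0.6408
  upper = min{1, (1 − p₀)/p₁} = 0.699 / 0.838 ≈ 0.8341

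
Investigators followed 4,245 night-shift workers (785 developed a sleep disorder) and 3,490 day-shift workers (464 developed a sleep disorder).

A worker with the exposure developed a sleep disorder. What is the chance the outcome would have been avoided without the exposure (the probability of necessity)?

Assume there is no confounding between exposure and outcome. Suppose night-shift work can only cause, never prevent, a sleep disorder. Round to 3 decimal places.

PN ≈ 0.281

p₁ = P(outcome | exposed) = 785/4245 = 0.18492
p₀ = P(outcome | unexposed) = 464/3490 = 0.13295
Under exogeneity and monotonicity, PN = (p₁ − p₀) / p₁.
PN = (0.18492 − 0.13295) / 0.18492 = 0.051972 / 0.18492 ≈ 0.2810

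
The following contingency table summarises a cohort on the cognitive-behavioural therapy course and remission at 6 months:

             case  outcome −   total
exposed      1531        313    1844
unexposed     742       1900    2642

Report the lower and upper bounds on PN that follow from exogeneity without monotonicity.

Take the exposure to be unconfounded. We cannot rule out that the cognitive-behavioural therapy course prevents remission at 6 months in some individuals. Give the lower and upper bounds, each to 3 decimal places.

0.662 ≤ PN ≤ 0.866

p₁ = P(outcome | exposed) = 1531/1844 = 0.83026
p₀ = P(outcome | unexposed) = 742/2642 = 0.28085
Under exogeneity alone the bounds on PN are max{0,(p₁−p₀)/p₁} ≤ PN ≤ min{1,(1−p₀)/p₁}.
  lower = (p₁ − p₀)/p₁ = 0.54941 / 0.83026 ≈ 0.6617
  upper = min{1, (1 − p₀)/p₁} = 0.71915 / 0.83026 ≈ 0.8662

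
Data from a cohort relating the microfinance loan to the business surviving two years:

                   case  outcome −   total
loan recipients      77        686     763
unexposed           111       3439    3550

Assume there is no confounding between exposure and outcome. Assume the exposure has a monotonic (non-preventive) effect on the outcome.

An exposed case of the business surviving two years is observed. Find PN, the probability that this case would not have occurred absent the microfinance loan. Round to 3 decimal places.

p₁ = P(outcome | exposed) = 77/763 = 0.10092
p₀ = P(outcome | unexposed) = 111/3550 = 0.031268
Under exogeneity and monotonicity, PN = (p₁ − p₀) / p₁.
PN = (0.10092 − 0.031268) / 0.10092 = 0.06965 / 0.10092 ≈ 0.6902

PN ≈ 0.690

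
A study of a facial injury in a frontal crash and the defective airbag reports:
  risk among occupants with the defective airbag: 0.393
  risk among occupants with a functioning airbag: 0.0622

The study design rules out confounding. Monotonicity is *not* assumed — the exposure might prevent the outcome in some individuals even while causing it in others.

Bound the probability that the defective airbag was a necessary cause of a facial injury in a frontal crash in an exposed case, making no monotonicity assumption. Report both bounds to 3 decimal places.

Let p₁ = 0.393, p₀ = 0.0622.
Under exogeneity alone the bounds on PN are max{0,(p₁−p₀)/p₁} ≤ PN ≤ min{1,(1−p₀)/p₁}.
  lower = (p₁ − p₀)/p₁ = 0.3308 / 0.393 ≈ 0.8417
  upper = min{1, (1 − p₀)/p₁} = 0.9378 / 0.393 ≈ 2.3863 → capped at 1

0.842 ≤ PN ≤ 1.000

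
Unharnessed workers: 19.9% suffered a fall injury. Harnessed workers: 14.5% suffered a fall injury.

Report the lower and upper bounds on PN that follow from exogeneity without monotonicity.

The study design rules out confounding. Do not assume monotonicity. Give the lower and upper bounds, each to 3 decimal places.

p₁ = 0.199, p₀ = 0.145.
Under exogeneity alone the bounds on PN are max{0,(p₁−p₀)/p₁} ≤ PN ≤ min{1,(1−p₀)/p₁}.
  lower = (p₁ − p₀)/p₁ = 0.054 / 0.199 ≈ 0.2714
  upper = min{1, (1 − p₀)/p₁} = 0.855 / 0.199 ≈ 4.2965 → capped at 1

0.271 ≤ PN ≤ 1.000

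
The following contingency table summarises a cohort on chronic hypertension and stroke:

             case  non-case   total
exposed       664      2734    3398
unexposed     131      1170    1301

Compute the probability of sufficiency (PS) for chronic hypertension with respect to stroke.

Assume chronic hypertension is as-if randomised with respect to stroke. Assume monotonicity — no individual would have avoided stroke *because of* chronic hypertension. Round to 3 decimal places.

PS ≈ 0.105

p₁ = P(outcome | exposed) = 664/3398 = 0.19541
p₀ = P(outcome | unexposed) = 131/1301 = 0.10069
Under exogeneity and monotonicity, PS = (p₁ − p₀)/(1 − p₀).
PS = (0.19541 − 0.10069) / 0.89931 ≈ 0.1053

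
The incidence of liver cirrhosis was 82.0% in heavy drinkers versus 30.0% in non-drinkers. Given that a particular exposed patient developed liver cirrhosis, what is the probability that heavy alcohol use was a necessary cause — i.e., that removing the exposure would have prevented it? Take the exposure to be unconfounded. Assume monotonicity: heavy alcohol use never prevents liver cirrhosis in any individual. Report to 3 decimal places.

PN ≈ 0.634

p₁ = 0.82, p₀ = 0.3.
Under exogeneity and monotonicity, PN = (p₁ − p₀) / p₁.
PN = (0.82 − 0.3) / 0.82 = 0.52 / 0.82 ≈ 0.6341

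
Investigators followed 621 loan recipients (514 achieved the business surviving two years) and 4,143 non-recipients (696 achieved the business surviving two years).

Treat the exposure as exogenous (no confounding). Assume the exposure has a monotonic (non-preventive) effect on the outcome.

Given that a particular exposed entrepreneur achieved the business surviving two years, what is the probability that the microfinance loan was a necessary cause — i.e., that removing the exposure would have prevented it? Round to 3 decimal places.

p₁ = P(outcome | exposed) = 514/621 = 0.8277
p₀ = P(outcome | unexposed) = 696/4143 = 0.16799
Under exogeneity and monotonicity, PN = (p₁ − p₀) / p₁.
PN = (0.8277 − 0.16799) / 0.8277 = 0.6597 / 0.8277 ≈ 0.7970

PN ≈ 0.797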